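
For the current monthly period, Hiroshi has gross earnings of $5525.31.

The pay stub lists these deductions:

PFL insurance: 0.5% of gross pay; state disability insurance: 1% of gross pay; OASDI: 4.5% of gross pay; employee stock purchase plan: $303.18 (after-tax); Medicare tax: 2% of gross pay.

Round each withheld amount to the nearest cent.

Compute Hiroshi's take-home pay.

$4780.10

Medicare tax: $5525.31 × 0.02 = $110.51
PFL insurance: $5525.31 × 0.005 = $27.63
OASDI: $5525.31 × 0.045 = $248.64
State disability insurance: $5525.31 × 0.01 = $55.25
Employee stock purchase plan: $303.18
Total deductions = $110.51 + $27.63 + $248.64 + $55.25 + $303.18 = $745.21
Net pay = $5525.31 − $745.21 = $4780.10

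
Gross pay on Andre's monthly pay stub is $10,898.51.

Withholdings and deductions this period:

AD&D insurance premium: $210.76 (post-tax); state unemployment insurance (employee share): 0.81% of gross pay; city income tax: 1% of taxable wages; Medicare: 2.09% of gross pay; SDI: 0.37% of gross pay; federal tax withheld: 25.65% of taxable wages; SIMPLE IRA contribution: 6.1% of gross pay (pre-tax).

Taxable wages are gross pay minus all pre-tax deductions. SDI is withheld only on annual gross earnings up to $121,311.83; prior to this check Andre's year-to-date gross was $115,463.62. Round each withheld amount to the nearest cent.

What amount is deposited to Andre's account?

SIMPLE IRA contribution: $10,898.51 × 0.061 = $664.81
Taxable wages = $10,898.51 − $664.81 = $10,233.70
Federal tax withheld: $10,233.70 × 0.2565 = $2,624.94
City income tax: $10,233.70 × 0.01 = $102.34
Medicare: $10,898.51 × 0.0209 = $227.78
SDI: only $121,311.83 − $115,463.62 = $5,848.21 of this check is subject → $5,848.21 × 0.0037 = $21.64
State unemployment insurance (employee share): $10,898.51 × 0.0081 = $88.28
AD&D insurance premium: $210.76
Total deductions = $664.81 + $2,624.94 + $102.34 + $227.78 + $21.64 + $88.28 + $210.76 = $3,940.55
Net pay = $10,898.51 − $3,940.55 = $6,957.96

$6,957.96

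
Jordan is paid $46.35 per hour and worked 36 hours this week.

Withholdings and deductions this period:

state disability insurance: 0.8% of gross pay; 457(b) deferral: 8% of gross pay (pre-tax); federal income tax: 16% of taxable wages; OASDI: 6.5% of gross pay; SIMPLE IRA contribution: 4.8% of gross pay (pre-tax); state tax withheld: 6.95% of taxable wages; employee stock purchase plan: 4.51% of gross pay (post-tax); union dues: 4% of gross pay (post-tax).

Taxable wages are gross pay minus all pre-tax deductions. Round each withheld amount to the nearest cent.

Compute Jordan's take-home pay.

$857.30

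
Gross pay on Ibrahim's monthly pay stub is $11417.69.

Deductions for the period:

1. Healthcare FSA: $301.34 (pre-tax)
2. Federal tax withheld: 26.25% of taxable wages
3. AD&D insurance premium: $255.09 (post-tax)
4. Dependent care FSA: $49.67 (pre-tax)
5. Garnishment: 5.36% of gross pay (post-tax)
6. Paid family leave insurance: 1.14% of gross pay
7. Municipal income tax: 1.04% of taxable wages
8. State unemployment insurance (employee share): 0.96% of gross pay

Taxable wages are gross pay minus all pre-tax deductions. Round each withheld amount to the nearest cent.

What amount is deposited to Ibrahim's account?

Healthcare FSA: $301.34
Dependent care FSA: $49.67
Pre-tax total = $301.34 + $49.67 = $351.01
Taxable wages = $11417.69 − $351.01 = $11066.68
Municipal income tax: $11066.68 × 0.0104 = $115.09
Federal tax withheld: $11066.68 × 0.2625 = $2905.00
State unemployment insurance (employee share): $11417.69 × 0.0096 = $109.61
Paid family leave insurance: $11417.69 × 0.0114 = $130.16
Garnishment: $11417.69 × 0.0536 = $611.99
AD&D insurance premium: $255.09
Total deductions = $301.34 + $49.67 + $115.09 + $2905.00 + $109.61 + $130.16 + $611.99 + $255.09 = $4477.95
Net pay = $11417.69 − $4477.95 = $6939.74

$6939.74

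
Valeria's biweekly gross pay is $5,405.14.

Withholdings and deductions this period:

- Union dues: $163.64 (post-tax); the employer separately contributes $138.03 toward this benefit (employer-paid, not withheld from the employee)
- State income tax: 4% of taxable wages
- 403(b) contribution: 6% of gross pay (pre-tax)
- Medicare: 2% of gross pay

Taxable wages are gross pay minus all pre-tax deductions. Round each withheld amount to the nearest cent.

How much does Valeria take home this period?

403(b) contribution: $5,405.14 × 0.06 = $324.31
Taxable wages = $5,405.14 − $324.31 = $5,080.83
State income tax: $5,080.83 × 0.04 = $203.23
Medicare: $5,405.14 × 0.02 = $108.10
Union dues: $163.64
(Employer's $138.03 toward union dues is not withheld from the employee.)
Total deductions = $324.31 + $203.23 + $108.10 + $163.64 = $799.28
Net pay = $5,405.14 − $799.28 = $4,605.86

$4,605.86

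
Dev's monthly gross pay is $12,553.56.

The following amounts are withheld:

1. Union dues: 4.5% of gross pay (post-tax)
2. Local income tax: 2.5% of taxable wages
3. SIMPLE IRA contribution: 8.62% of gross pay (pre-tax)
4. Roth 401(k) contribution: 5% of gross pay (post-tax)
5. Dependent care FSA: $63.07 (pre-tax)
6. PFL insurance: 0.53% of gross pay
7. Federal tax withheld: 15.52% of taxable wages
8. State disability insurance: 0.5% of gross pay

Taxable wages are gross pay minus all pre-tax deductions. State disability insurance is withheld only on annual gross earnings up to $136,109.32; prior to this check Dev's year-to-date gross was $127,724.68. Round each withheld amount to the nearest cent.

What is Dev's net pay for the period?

$8,051.54

SIMPLE IRA contribution: $12,553.56 × 0.0862 = $1,082.12
Dependent care FSA: $63.07
Pre-tax total = $1,082.12 + $63.07 = $1,145.19
Taxable wages = $12,553.56 − $1,145.19 = $11,408.37
Federal tax withheld: $11,408.37 × 0.1552 = $1,770.58
Local income tax: $11,408.37 × 0.025 = $285.21
PFL insurance: $12,553.56 × 0.0053 = $66.53
State disability insurance: only $136,109.32 − $127,724.68 = $8,384.64 of this check is subject → $8,384.64 × 0.005 = $41.92
Union dues: $12,553.56 × 0.045 = $564.91
Roth 401(k) contribution: $12,553.56 × 0.05 = $627.68
Total deductions = $1,082.12 + $63.07 + $1,770.58 + $285.21 + $66.53 + $41.92 + $564.91 + $627.68 = $4,502.02
Net pay = $12,553.56 − $4,502.02 = $8,051.54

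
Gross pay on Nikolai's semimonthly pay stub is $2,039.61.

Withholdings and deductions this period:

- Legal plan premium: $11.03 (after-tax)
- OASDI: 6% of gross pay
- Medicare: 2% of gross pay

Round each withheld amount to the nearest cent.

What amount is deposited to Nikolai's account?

Medicare: $2,039.61 × 0.02 = $40.79
OASDI: $2,039.61 × 0.06 = $122.38
Legal plan premium: $11.03
Total deductions = $40.79 + $122.38 + $11.03 = $174.20
Net pay = $2,039.61 − $174.20 = $1,865.41

$1,865.41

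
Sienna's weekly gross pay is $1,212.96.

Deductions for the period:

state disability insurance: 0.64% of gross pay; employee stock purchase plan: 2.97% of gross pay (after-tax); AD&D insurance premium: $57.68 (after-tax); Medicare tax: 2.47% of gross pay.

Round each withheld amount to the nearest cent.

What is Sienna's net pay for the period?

State disability insurance: $1,212.96 × 0.0064 = $7.76
Medicare tax: $1,212.96 × 0.0247 = $29.96
Employee stock purchase plan: $1,212.96 × 0.0297 = $36.02
AD&D insurance premium: $57.68
Total deductions = $7.76 + $29.96 + $36.02 + $57.68 = $131.42
Net pay = $1,212.96 − $131.42 = $1,081.54

$1,081.54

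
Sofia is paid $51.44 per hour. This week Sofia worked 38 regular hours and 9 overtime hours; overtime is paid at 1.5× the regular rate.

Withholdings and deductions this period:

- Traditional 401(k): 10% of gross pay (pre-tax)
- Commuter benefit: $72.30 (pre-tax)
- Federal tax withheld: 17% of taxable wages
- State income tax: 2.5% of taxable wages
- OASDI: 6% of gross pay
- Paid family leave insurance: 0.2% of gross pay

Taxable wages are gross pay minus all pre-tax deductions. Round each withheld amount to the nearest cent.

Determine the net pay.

Regular pay: 38 × $51.44 = $1,954.72
Overtime pay: 9 × $51.44 × 1.5 = $694.44
Gross pay = $1,954.72 + $694.44 = $2,649.16
Traditional 401(k): $2,649.16 × 0.1 = $264.92
Commuter benefit: $72.30
Pre-tax total = $264.92 + $72.30 = $337.22
Taxable wages = $2,649.16 − $337.22 = $2,311.94
Federal tax withheld: $2,311.94 × 0.17 = $393.03
State income tax: $2,311.94 × 0.025 = $57.80
OASDI: $2,649.16 × 0.06 = $158.95
Paid family leave insurance: $2,649.16 × 0.002 = $5.30
Total deductions = $264.92 + $72.30 + $393.03 + $57.80 + $158.95 + $5.30 = $952.30
Net pay = $2,649.16 − $952.30 = $1,696.86

$1,696.86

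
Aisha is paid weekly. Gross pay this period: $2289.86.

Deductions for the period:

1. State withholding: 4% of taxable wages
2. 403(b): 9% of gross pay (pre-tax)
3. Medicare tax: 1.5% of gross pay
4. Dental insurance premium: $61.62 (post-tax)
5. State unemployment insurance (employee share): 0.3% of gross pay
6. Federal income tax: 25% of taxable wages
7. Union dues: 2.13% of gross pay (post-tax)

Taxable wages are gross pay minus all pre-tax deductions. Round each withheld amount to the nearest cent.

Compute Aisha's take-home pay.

403(b): $2289.86 × 0.09 = $206.09
Taxable wages = $2289.86 − $206.09 = $2083.77
State withholding: $2083.77 × 0.04 = $83.35
Federal income tax: $2083.77 × 0.25 = $520.94
Medicare tax: $2289.86 × 0.015 = $34.35
State unemployment insurance (employee share): $2289.86 × 0.003 = $6.87
Union dues: $2289.86 × 0.0213 = $48.77
Dental insurance premium: $61.62
Total deductions = $206.09 + $83.35 + $520.94 + $34.35 + $6.87 + $48.77 + $61.62 = $961.99
Net pay = $2289.86 − $961.99 = $1327.87

$1327.87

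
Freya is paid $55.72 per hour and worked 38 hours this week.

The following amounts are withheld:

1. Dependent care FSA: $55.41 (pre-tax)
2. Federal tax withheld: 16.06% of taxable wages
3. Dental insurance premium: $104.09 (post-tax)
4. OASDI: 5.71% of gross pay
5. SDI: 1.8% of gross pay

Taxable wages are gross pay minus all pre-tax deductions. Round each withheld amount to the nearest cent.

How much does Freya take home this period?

Gross pay: 38 × $55.72 = $2117.36
Dependent care FSA: $55.41
Taxable wages = $2117.36 − $55.41 = $2061.95
Federal tax withheld: $2061.95 × 0.1606 = $331.15
OASDI: $2117.36 × 0.0571 = $120.90
SDI: $2117.36 × 0.018 = $38.11
Dental insurance premium: $104.09
Total deductions = $55.41 + $331.15 + $120.90 + $38.11 + $104.09 = $649.66
Net pay = $2117.36 − $649.66 = $1467.70

$1467.70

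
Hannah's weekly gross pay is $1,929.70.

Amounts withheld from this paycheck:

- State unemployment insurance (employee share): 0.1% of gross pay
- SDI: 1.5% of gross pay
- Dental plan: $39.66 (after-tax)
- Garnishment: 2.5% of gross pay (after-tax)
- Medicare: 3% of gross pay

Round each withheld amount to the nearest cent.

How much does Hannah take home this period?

State unemployment insurance (employee share): $1,929.70 × 0.001 = $1.93
Medicare: $1,929.70 × 0.03 = $57.89
SDI: $1,929.70 × 0.015 = $28.95
Dental plan: $39.66
Garnishment: $1,929.70 × 0.025 = $48.24
Total deductions = $1.93 + $57.89 + $28.95 + $39.66 + $48.24 = $176.67
Net pay = $1,929.70 − $176.67 = $1,753.03

$1,753.03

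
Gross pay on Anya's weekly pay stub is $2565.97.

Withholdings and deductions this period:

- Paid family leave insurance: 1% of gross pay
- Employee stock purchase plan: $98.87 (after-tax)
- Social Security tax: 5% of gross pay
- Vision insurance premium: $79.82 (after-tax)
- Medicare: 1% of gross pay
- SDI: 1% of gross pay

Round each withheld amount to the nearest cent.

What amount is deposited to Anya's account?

Paid family leave insurance: $2565.97 × 0.01 = $25.66
SDI: $2565.97 × 0.01 = $25.66
Social Security tax: $2565.97 × 0.05 = $128.30
Medicare: $2565.97 × 0.01 = $25.66
Vision insurance premium: $79.82
Employee stock purchase plan: $98.87
Total deductions = $25.66 + $25.66 + $128.30 + $25.66 + $79.82 + $98.87 = $383.97
Net pay = $2565.97 − $383.97 = $2182.00

$2182.00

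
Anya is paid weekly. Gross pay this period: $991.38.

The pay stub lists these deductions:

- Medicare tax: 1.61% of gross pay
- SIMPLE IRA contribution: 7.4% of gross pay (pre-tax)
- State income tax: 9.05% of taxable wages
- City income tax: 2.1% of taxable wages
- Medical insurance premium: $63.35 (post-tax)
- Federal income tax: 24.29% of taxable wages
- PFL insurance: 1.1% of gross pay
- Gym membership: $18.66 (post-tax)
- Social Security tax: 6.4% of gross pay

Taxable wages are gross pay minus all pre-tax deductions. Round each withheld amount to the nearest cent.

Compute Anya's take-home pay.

$420.34

SIMPLE IRA contribution: $991.38 × 0.074 = $73.36
Taxable wages = $991.38 − $73.36 = $918.02
City income tax: $918.02 × 0.021 = $19.28
State income tax: $918.02 × 0.0905 = $83.08
Federal income tax: $918.02 × 0.2429 = $222.99
PFL insurance: $991.38 × 0.011 = $10.91
Medicare tax: $991.38 × 0.0161 = $15.96
Social Security tax: $991.38 × 0.064 = $63.45
Gym membership: $18.66
Medical insurance premium: $63.35
Total deductions = $73.36 + $19.28 + $83.08 + $222.99 + $10.91 + $15.96 + $63.45 + $18.66 + $63.35 = $571.04
Net pay = $991.38 − $571.04 = $420.34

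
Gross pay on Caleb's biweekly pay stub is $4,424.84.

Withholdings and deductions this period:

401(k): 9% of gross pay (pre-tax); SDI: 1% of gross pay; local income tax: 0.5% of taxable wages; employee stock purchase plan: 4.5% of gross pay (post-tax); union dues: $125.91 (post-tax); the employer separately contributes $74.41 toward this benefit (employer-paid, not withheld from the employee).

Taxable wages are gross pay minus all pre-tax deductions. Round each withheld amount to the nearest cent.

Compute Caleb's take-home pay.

401(k): $4,424.84 × 0.09 = $398.24
Taxable wages = $4,424.84 − $398.24 = $4,026.60
Local income tax: $4,026.60 × 0.005 = $20.13
SDI: $4,424.84 × 0.01 = $44.25
Employee stock purchase plan: $4,424.84 × 0.045 = $199.12
Union dues: $125.91
(Employer's $74.41 toward union dues is not withheld from the employee.)
Total deductions = $398.24 + $20.13 + $44.25 + $199.12 + $125.91 = $787.65
Net pay = $4,424.84 − $787.65 = $3,637.19

$3,637.19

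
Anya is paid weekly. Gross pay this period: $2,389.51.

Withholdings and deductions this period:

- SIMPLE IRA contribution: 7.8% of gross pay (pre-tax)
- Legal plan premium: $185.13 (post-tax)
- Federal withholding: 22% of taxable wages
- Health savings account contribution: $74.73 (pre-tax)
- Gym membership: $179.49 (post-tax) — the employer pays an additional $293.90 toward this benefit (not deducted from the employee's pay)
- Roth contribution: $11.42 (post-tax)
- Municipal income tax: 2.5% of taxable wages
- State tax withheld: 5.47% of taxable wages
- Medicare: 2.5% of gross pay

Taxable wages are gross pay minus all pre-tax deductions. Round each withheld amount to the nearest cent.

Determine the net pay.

$1,054.74

Health savings account contribution: $74.73
SIMPLE IRA contribution: $2,389.51 × 0.078 = $186.38
Pre-tax total = $74.73 + $186.38 = $261.11
Taxable wages = $2,389.51 − $261.11 = $2,128.40
State tax withheld: $2,128.40 × 0.0547 = $116.42
Municipal income tax: $2,128.40 × 0.025 = $53.21
Federal withholding: $2,128.40 × 0.22 = $468.25
Medicare: $2,389.51 × 0.025 = $59.74
Legal plan premium: $185.13
Gym membership: $179.49
Roth contribution: $11.42
(Employer's $293.90 toward gym membership is not withheld from the employee.)
Total deductions = $74.73 + $186.38 + $116.42 + $53.21 + $468.25 + $59.74 + $185.13 + $179.49 + $11.42 = $1,334.77
Net pay = $2,389.51 − $1,334.77 = $1,054.74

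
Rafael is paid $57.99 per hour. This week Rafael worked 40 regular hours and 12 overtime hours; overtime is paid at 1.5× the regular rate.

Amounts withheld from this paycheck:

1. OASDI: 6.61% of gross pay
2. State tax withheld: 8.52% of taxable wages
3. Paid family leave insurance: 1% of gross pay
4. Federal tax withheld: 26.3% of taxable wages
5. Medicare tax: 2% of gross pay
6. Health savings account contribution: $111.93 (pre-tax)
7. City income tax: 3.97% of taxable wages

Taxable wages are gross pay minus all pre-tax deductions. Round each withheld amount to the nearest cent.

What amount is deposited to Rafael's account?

Regular pay: 40 × $57.99 = $2319.60
Overtime pay: 12 × $57.99 × 1.5 = $1043.82
Gross pay = $2319.60 + $1043.82 = $3363.42
Health savings account contribution: $111.93
Taxable wages = $3363.42 − $111.93 = $3251.49
City income tax: $3251.49 × 0.0397 = $129.08
Federal tax withheld: $3251.49 × 0.263 = $855.14
State tax withheld: $3251.49 × 0.0852 = $277.03
Medicare tax: $3363.42 × 0.02 = $67.27
OASDI: $3363.42 × 0.0661 = $222.32
Paid family leave insurance: $3363.42 × 0.01 = $33.63
Total deductions = $111.93 + $129.08 + $855.14 + $277.03 + $67.27 + $222.32 + $33.63 = $1696.40
Net pay = $3363.42 − $1696.40 = $1667.02

$1667.02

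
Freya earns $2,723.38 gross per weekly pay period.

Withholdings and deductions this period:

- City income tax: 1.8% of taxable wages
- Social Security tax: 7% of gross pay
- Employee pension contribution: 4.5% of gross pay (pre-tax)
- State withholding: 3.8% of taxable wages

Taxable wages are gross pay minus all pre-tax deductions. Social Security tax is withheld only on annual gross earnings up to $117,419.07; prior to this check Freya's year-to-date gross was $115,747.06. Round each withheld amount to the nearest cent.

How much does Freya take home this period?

$2,338.15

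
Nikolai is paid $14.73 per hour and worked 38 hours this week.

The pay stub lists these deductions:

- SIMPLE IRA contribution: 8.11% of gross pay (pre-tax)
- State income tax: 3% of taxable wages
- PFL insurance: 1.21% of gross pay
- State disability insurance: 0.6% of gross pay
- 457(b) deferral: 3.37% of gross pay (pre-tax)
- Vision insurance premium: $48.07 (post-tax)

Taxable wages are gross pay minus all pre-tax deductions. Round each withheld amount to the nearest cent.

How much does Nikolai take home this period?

Gross pay: 38 × $14.73 = $559.74
457(b) deferral: $559.74 × 0.0337 = $18.86
SIMPLE IRA contribution: $559.74 × 0.0811 = $45.39
Pre-tax total = $18.86 + $45.39 = $64.25
Taxable wages = $559.74 − $64.25 = $495.49
State income tax: $495.49 × 0.03 = $14.86
State disability insurance: $559.74 × 0.006 = $3.36
PFL insurance: $559.74 × 0.0121 = $6.77
Vision insurance premium: $48.07
Total deductions = $18.86 + $45.39 + $14.86 + $3.36 + $6.77 + $48.07 = $137.31
Net pay = $559.74 − $137.31 = $422.43

$422.43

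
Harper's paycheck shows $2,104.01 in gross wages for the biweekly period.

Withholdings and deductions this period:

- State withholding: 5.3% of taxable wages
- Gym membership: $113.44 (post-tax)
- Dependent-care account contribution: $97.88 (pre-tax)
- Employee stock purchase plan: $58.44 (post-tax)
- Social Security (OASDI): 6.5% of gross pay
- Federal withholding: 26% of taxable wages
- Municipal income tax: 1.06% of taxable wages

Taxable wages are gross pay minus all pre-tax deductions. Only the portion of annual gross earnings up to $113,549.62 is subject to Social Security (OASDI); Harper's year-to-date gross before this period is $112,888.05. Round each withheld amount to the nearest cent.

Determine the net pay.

$1,142.08

Dependent-care account contribution: $97.88
Taxable wages = $2,104.01 − $97.88 = $2,006.13
Municipal income tax: $2,006.13 × 0.0106 = $21.26
State withholding: $2,006.13 × 0.053 = $106.32
Federal withholding: $2,006.13 × 0.26 = $521.59
Social Security (OASDI): only $113,549.62 − $112,888.05 = $661.57 of this check is subject → $661.57 × 0.065 = $43.00
Employee stock purchase plan: $58.44
Gym membership: $113.44
Total deductions = $97.88 + $21.26 + $106.32 + $521.59 + $43.00 + $58.44 + $113.44 = $961.93
Net pay = $2,104.01 − $961.93 = $1,142.08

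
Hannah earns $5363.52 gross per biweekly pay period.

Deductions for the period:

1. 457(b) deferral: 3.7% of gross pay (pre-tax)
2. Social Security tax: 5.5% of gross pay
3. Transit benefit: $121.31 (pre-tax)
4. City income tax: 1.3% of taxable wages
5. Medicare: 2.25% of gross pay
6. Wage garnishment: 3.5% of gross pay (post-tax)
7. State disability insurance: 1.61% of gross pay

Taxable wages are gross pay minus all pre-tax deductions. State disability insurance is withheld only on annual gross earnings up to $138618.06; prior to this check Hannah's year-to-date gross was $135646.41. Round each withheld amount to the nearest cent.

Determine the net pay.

$4326.96

457(b) deferral: $5363.52 × 0.037 = $198.45
Transit benefit: $121.31
Pre-tax total = $198.45 + $121.31 = $319.76
Taxable wages = $5363.52 − $319.76 = $5043.76
City income tax: $5043.76 × 0.013 = $65.57
State disability insurance: only $138618.06 − $135646.41 = $2971.65 of this check is subject → $2971.65 × 0.0161 = $47.84
Social Security tax: $5363.52 × 0.055 = $294.99
Medicare: $5363.52 × 0.0225 = $120.68
Wage garnishment: $5363.52 × 0.035 = $187.72
Total deductions = $198.45 + $121.31 + $65.57 + $47.84 + $294.99 + $120.68 + $187.72 = $1036.56
Net pay = $5363.52 − $1036.56 = $4326.96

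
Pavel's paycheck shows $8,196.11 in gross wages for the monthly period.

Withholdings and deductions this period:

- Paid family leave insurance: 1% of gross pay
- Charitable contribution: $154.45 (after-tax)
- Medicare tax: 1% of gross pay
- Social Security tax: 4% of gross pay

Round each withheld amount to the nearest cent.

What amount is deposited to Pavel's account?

$7,549.90

Medicare tax: $8,196.11 × 0.01 = $81.96
Social Security tax: $8,196.11 × 0.04 = $327.84
Paid family leave insurance: $8,196.11 × 0.01 = $81.96
Charitable contribution: $154.45
Total deductions = $81.96 + $327.84 + $81.96 + $154.45 = $646.21
Net pay = $8,196.11 − $646.21 = $7,549.90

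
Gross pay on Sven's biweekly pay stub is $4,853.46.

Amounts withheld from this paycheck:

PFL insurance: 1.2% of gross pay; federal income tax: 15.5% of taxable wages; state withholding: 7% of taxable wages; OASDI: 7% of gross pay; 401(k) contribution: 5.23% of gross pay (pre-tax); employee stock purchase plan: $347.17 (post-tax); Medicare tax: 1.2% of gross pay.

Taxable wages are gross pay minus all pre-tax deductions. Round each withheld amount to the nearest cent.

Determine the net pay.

$2,761.32

401(k) contribution: $4,853.46 × 0.0523 = $253.84
Taxable wages = $4,853.46 − $253.84 = $4,599.62
State withholding: $4,599.62 × 0.07 = $321.97
Federal income tax: $4,599.62 × 0.155 = $712.94
Medicare tax: $4,853.46 × 0.012 = $58.24
PFL insurance: $4,853.46 × 0.012 = $58.24
OASDI: $4,853.46 × 0.07 = $339.74
Employee stock purchase plan: $347.17
Total deductions = $253.84 + $321.97 + $712.94 + $58.24 + $58.24 + $339.74 + $347.17 = $2,092.14
Net pay = $4,853.46 − $2,092.14 = $2,761.32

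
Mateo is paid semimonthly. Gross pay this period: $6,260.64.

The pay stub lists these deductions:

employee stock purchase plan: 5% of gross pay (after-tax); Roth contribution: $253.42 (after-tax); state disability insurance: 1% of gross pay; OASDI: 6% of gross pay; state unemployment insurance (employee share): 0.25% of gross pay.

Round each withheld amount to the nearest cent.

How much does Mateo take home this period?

$5,240.29

State unemployment insurance (employee share): $6,260.64 × 0.0025 = $15.65
OASDI: $6,260.64 × 0.06 = $375.64
State disability insurance: $6,260.64 × 0.01 = $62.61
Roth contribution: $253.42
Employee stock purchase plan: $6,260.64 × 0.05 = $313.03
Total deductions = $15.65 + $375.64 + $62.61 + $253.42 + $313.03 = $1,020.35
Net pay = $6,260.64 − $1,020.35 = $5,240.29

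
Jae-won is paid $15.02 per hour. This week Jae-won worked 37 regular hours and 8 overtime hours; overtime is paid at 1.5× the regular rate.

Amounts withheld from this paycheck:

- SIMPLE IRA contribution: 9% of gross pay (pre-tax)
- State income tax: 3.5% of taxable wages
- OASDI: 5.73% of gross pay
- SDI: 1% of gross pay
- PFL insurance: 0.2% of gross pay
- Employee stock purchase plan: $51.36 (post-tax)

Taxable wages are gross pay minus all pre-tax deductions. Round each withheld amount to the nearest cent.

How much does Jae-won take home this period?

$543.94

Regular pay: 37 × $15.02 = $555.74
Overtime pay: 8 × $15.02 × 1.5 = $180.24
Gross pay = $555.74 + $180.24 = $735.98
SIMPLE IRA contribution: $735.98 × 0.09 = $66.24
Taxable wages = $735.98 − $66.24 = $669.74
State income tax: $669.74 × 0.035 = $23.44
SDI: $735.98 × 0.01 = $7.36
OASDI: $735.98 × 0.0573 = $42.17
PFL insurance: $735.98 × 0.002 = $1.47
Employee stock purchase plan: $51.36
Total deductions = $66.24 + $23.44 + $7.36 + $42.17 + $1.47 + $51.36 = $192.04
Net pay = $735.98 − $192.04 = $543.94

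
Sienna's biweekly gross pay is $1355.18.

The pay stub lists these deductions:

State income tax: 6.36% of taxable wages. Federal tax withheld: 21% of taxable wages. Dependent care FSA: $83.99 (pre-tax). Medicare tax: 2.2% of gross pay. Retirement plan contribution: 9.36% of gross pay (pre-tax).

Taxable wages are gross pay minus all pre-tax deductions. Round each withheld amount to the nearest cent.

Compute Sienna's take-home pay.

Retirement plan contribution: $1355.18 × 0.0936 = $126.84
Dependent care FSA: $83.99
Pre-tax total = $126.84 + $83.99 = $210.83
Taxable wages = $1355.18 − $210.83 = $1144.35
Federal tax withheld: $1144.35 × 0.21 = $240.31
State income tax: $1144.35 × 0.0636 = $72.78
Medicare tax: $1355.18 × 0.022 = $29.81
Total deductions = $126.84 + $83.99 + $240.31 + $72.78 + $29.81 = $553.73
Net pay = $1355.18 − $553.73 = $801.45

$801.45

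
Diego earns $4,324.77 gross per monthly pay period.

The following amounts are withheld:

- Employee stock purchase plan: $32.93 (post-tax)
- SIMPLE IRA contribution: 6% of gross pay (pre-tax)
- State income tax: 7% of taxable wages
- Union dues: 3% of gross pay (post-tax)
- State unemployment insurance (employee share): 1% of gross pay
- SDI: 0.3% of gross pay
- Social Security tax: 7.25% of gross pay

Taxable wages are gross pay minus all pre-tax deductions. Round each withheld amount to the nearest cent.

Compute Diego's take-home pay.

$3,248.27

SIMPLE IRA contribution: $4,324.77 × 0.06 = $259.49
Taxable wages = $4,324.77 − $259.49 = $4,065.28
State income tax: $4,065.28 × 0.07 = $284.57
SDI: $4,324.77 × 0.003 = $12.97
Social Security tax: $4,324.77 × 0.0725 = $313.55
State unemployment insurance (employee share): $4,324.77 × 0.01 = $43.25
Employee stock purchase plan: $32.93
Union dues: $4,324.77 × 0.03 = $129.74
Total deductions = $259.49 + $284.57 + $12.97 + $313.55 + $43.25 + $32.93 + $129.74 = $1,076.50
Net pay = $4,324.77 − $1,076.50 = $3,248.27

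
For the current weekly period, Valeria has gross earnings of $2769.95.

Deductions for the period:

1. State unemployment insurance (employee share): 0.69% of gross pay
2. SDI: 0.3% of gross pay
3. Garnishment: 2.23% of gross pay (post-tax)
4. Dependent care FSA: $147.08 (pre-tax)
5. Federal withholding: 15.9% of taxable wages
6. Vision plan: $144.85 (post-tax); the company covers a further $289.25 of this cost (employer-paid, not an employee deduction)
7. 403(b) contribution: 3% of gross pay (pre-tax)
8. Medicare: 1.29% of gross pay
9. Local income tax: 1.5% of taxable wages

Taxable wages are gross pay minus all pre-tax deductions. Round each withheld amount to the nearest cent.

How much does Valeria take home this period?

403(b) contribution: $2769.95 × 0.03 = $83.10
Dependent care FSA: $147.08
Pre-tax total = $83.10 + $147.08 = $230.18
Taxable wages = $2769.95 − $230.18 = $2539.77
Federal withholding: $2539.77 × 0.159 = $403.82
Local income tax: $2539.77 × 0.015 = $38.10
State unemployment insurance (employee share): $2769.95 × 0.0069 = $19.11
Medicare: $2769.95 × 0.0129 = $35.73
SDI: $2769.95 × 0.003 = $8.31
Garnishment: $2769.95 × 0.0223 = $61.77
Vision plan: $144.85
(Employer's $289.25 toward vision plan is not withheld from the employee.)
Total deductions = $83.10 + $147.08 + $403.82 + $38.10 + $19.11 + $35.73 + $8.31 + $61.77 + $144.85 = $941.87
Net pay = $2769.95 − $941.87 = $1828.08

$1828.08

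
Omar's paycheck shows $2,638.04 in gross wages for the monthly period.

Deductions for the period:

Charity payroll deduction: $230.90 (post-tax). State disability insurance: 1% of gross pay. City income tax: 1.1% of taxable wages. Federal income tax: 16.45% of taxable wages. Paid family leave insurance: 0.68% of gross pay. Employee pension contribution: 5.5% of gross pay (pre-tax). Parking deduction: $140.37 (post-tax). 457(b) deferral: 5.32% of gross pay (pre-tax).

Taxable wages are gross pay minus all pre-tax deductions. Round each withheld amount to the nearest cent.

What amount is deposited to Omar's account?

457(b) deferral: $2,638.04 × 0.0532 = $140.34
Employee pension contribution: $2,638.04 × 0.055 = $145.09
Pre-tax total = $140.34 + $145.09 = $285.43
Taxable wages = $2,638.04 − $285.43 = $2,352.61
City income tax: $2,352.61 × 0.011 = $25.88
Federal income tax: $2,352.61 × 0.1645 = $387.00
State disability insurance: $2,638.04 × 0.01 = $26.38
Paid family leave insurance: $2,638.04 × 0.0068 = $17.94
Parking deduction: $140.37
Charity payroll deduction: $230.90
Total deductions = $140.34 + $145.09 + $25.88 + $387.00 + $26.38 + $17.94 + $140.37 + $230.90 = $1,113.90
Net pay = $2,638.04 − $1,113.90 = $1,524.14

$1,524.14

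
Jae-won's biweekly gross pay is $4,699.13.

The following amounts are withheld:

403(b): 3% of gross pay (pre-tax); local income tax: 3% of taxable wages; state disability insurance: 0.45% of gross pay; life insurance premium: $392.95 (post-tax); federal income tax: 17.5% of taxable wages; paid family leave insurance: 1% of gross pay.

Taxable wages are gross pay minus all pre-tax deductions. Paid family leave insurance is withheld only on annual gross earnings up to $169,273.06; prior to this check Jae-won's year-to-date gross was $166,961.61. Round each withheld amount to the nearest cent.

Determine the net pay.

403(b): $4,699.13 × 0.03 = $140.97
Taxable wages = $4,699.13 − $140.97 = $4,558.16
Federal income tax: $4,558.16 × 0.175 = $797.68
Local income tax: $4,558.16 × 0.03 = $136.74
Paid family leave insurance: only $169,273.06 − $166,961.61 = $2,311.45 of this check is subject → $2,311.45 × 0.01 = $23.11
State disability insurance: $4,699.13 × 0.0045 = $21.15
Life insurance premium: $392.95
Total deductions = $140.97 + $797.68 + $136.74 + $23.11 + $21.15 + $392.95 = $1,512.60
Net pay = $4,699.13 − $1,512.60 = $3,186.53

$3,186.53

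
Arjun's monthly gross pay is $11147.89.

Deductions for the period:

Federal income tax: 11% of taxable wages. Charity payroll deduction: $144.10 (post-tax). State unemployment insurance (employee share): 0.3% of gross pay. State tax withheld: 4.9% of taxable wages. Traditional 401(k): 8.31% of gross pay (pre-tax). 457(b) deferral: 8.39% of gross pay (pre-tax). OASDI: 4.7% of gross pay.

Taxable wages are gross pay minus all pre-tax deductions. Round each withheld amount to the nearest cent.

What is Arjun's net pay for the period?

$7108.20

Traditional 401(k): $11147.89 × 0.0831 = $926.39
457(b) deferral: $11147.89 × 0.0839 = $935.31
Pre-tax total = $926.39 + $935.31 = $1861.70
Taxable wages = $11147.89 − $1861.70 = $9286.19
State tax withheld: $9286.19 × 0.049 = $455.02
Federal income tax: $9286.19 × 0.11 = $1021.48
State unemployment insurance (employee share): $11147.89 × 0.003 = $33.44
OASDI: $11147.89 × 0.047 = $523.95
Charity payroll deduction: $144.10
Total deductions = $926.39 + $935.31 + $455.02 + $1021.48 + $33.44 + $523.95 + $144.10 = $4039.69
Net pay = $11147.89 − $4039.69 = $7108.20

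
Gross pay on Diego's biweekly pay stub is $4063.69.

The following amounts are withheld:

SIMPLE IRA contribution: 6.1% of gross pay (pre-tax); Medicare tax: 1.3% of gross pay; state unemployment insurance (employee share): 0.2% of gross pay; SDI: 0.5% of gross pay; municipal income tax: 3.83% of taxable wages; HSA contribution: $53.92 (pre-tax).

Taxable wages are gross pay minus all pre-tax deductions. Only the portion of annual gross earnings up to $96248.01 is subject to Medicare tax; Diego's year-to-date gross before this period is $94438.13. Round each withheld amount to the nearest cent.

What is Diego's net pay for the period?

$3565.82

HSA contribution: $53.92
SIMPLE IRA contribution: $4063.69 × 0.061 = $247.89
Pre-tax total = $53.92 + $247.89 = $301.81
Taxable wages = $4063.69 − $301.81 = $3761.88
Municipal income tax: $3761.88 × 0.0383 = $144.08
State unemployment insurance (employee share): $4063.69 × 0.002 = $8.13
SDI: $4063.69 × 0.005 = $20.32
Medicare tax: only $96248.01 − $94438.13 = $1809.88 of this check is subject → $1809.88 × 0.013 = $23.53
Total deductions = $53.92 + $247.89 + $144.08 + $8.13 + $20.32 + $23.53 = $497.87
Net pay = $4063.69 − $497.87 = $3565.82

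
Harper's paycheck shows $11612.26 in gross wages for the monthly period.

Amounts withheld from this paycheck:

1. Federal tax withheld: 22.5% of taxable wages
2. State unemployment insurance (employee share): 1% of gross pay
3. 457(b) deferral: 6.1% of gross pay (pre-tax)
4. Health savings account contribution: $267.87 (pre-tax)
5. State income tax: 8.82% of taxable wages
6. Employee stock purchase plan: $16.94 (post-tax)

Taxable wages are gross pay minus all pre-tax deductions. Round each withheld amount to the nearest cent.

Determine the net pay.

$7171.77

Health savings account contribution: $267.87
457(b) deferral: $11612.26 × 0.061 = $708.35
Pre-tax total = $267.87 + $708.35 = $976.22
Taxable wages = $11612.26 − $976.22 = $10636.04
State income tax: $10636.04 × 0.0882 = $938.10
Federal tax withheld: $10636.04 × 0.225 = $2393.11
State unemployment insurance (employee share): $11612.26 × 0.01 = $116.12
Employee stock purchase plan: $16.94
Total deductions = $267.87 + $708.35 + $938.10 + $2393.11 + $116.12 + $16.94 = $4440.49
Net pay = $11612.26 − $4440.49 = $7171.77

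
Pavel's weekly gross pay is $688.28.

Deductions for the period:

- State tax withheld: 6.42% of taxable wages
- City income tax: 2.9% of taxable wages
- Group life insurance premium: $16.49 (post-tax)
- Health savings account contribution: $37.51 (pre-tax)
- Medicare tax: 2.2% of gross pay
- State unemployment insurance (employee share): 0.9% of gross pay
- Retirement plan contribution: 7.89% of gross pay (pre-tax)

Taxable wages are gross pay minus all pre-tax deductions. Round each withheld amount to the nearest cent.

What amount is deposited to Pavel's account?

$503.05

Health savings account contribution: $37.51
Retirement plan contribution: $688.28 × 0.0789 = $54.31
Pre-tax total = $37.51 + $54.31 = $91.82
Taxable wages = $688.28 − $91.82 = $596.46
State tax withheld: $596.46 × 0.0642 = $38.29
City income tax: $596.46 × 0.029 = $17.30
State unemployment insurance (employee share): $688.28 × 0.009 = $6.19
Medicare tax: $688.28 × 0.022 = $15.14
Group life insurance premium: $16.49
Total deductions = $37.51 + $54.31 + $38.29 + $17.30 + $6.19 + $15.14 + $16.49 = $185.23
Net pay = $688.28 − $185.23 = $503.05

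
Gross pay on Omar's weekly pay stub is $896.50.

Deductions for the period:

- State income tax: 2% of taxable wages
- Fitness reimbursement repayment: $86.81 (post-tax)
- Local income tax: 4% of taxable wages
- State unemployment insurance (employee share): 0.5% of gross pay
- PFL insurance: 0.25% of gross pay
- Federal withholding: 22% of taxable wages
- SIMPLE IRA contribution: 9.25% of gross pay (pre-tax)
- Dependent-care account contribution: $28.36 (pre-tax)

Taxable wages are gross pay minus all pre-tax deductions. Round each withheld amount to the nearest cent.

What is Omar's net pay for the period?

$471.82

Dependent-care account contribution: $28.36
SIMPLE IRA contribution: $896.50 × 0.0925 = $82.93
Pre-tax total = $28.36 + $82.93 = $111.29
Taxable wages = $896.50 − $111.29 = $785.21
Federal withholding: $785.21 × 0.22 = $172.75
State income tax: $785.21 × 0.02 = $15.70
Local income tax: $785.21 × 0.04 = $31.41
State unemployment insurance (employee share): $896.50 × 0.005 = $4.48
PFL insurance: $896.50 × 0.0025 = $2.24
Fitness reimbursement repayment: $86.81
Total deductions = $28.36 + $82.93 + $172.75 + $15.70 + $31.41 + $4.48 + $2.24 + $86.81 = $424.68
Net pay = $896.50 − $424.68 = $471.82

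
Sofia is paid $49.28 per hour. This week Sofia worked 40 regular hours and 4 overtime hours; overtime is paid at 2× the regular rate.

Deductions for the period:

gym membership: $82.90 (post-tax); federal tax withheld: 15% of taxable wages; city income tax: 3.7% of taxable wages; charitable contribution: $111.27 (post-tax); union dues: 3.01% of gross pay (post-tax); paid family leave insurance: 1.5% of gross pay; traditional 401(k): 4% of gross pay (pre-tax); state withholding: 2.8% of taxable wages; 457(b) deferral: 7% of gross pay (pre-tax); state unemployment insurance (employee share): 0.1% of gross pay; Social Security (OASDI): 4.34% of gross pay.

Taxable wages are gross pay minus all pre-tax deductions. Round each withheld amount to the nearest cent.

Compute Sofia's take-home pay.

$1246.73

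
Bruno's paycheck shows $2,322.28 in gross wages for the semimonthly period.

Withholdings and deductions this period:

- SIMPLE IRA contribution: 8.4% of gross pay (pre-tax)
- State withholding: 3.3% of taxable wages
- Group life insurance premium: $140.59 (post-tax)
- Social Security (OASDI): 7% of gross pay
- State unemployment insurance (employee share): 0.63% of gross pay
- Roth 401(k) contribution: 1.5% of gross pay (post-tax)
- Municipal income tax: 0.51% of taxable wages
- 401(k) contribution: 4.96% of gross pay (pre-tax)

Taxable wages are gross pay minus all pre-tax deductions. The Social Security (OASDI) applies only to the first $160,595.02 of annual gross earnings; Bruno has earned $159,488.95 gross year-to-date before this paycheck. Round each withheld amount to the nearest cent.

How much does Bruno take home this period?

$1,667.89

SIMPLE IRA contribution: $2,322.28 × 0.084 = $195.07
401(k) contribution: $2,322.28 × 0.0496 = $115.19
Pre-tax total = $195.07 + $115.19 = $310.26
Taxable wages = $2,322.28 − $310.26 = $2,012.02
Municipal income tax: $2,012.02 × 0.0051 = $10.26
State withholding: $2,012.02 × 0.033 = $66.40
Social Security (OASDI): only $160,595.02 − $159,488.95 = $1,106.07 of this check is subject → $1,106.07 × 0.07 = $77.42
State unemployment insurance (employee share): $2,322.28 × 0.0063 = $14.63
Roth 401(k) contribution: $2,322.28 × 0.015 = $34.83
Group life insurance premium: $140.59
Total deductions = $195.07 + $115.19 + $10.26 + $66.40 + $77.42 + $14.63 + $34.83 + $140.59 = $654.39
Net pay = $2,322.28 − $654.39 = $1,667.89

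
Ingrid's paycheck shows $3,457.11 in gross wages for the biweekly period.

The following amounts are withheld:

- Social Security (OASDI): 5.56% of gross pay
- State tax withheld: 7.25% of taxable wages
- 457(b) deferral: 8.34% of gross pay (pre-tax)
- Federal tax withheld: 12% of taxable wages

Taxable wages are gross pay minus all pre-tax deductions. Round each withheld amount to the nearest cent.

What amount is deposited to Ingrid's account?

$2,366.58

457(b) deferral: $3,457.11 × 0.0834 = $288.32
Taxable wages = $3,457.11 − $288.32 = $3,168.79
State tax withheld: $3,168.79 × 0.0725 = $229.74
Federal tax withheld: $3,168.79 × 0.12 = $380.25
Social Security (OASDI): $3,457.11 × 0.0556 = $192.22
Total deductions = $288.32 + $229.74 + $380.25 + $192.22 = $1,090.53
Net pay = $3,457.11 − $1,090.53 = $2,366.58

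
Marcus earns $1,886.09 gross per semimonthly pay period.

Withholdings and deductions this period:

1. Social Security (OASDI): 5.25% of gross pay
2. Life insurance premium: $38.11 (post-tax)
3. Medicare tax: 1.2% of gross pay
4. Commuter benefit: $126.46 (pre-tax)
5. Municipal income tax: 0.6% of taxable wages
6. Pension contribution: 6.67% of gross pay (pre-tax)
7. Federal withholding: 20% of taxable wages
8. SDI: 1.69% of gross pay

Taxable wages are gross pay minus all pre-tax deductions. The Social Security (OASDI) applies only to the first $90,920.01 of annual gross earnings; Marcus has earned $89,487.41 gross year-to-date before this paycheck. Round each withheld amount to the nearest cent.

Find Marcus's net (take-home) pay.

$1,129.44

Commuter benefit: $126.46
Pension contribution: $1,886.09 × 0.0667 = $125.80
Pre-tax total = $126.46 + $125.80 = $252.26
Taxable wages = $1,886.09 − $252.26 = $1,633.83
Federal withholding: $1,633.83 × 0.2 = $326.77
Municipal income tax: $1,633.83 × 0.006 = $9.80
SDI: $1,886.09 × 0.0169 = $31.87
Medicare tax: $1,886.09 × 0.012 = $22.63
Social Security (OASDI): only $90,920.01 − $89,487.41 = $1,432.60 of this check is subject → $1,432.60 × 0.0525 = $75.21
Life insurance premium: $38.11
Total deductions = $126.46 + $125.80 + $326.77 + $9.80 + $31.87 + $22.63 + $75.21 + $38.11 = $756.65
Net pay = $1,886.09 − $756.65 = $1,129.44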